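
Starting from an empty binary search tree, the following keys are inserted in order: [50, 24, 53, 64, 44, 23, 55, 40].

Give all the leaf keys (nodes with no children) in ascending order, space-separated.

Insert 50: tree is empty, so 50 becomes the root.
Insert 24: 24 < 50 → go left. Place as left child of 50.
Insert 53: 53 > 50 → go right. Place as right child of 50.
Insert 64: 64 > 50 → go right; 64 > 53 → go right. Place as right child of 53.
Insert 44: 44 < 50 → go left; 44 > 24 → go right. Place as right child of 24.
Insert 23: 23 < 50 → go left; 23 < 24 → go left. Place as left child of 24.
Insert 55: 55 > 50 → go right; 55 > 53 → go right; 55 < 64 → go left. Place as left child of 64.
Insert 40: 40 < 50 → go left; 40 > 24 → go right; 40 < 44 → go left. Place as left child of 44.

23 40 55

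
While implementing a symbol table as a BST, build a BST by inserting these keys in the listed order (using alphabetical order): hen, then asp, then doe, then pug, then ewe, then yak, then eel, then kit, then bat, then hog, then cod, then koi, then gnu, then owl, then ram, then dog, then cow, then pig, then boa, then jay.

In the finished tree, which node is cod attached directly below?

hen: root
asp: left child of hen (depth 1)
doe: right child of asp (depth 2)
pug: right child of hen (depth 1)
ewe: right child of doe (depth 3)
yak: right child of pug (depth 2)
eel: left child of ewe (depth 4)
kit: left child of pug (depth 2)
bat: left child of doe (depth 3)
hog: left child of kit (depth 3)
cod: right child of bat (depth 4)
koi: right child of kit (depth 3)
gnu: right child of ewe (depth 4)
owl: right child of koi (depth 4)
ram: left child of yak (depth 3)
dog: left child of eel (depth 5)
cow: right child of cod (depth 5)
pig: right child of owl (depth 5)
boa: left child of cod (depth 5)
jay: right child of hog (depth 4)

bat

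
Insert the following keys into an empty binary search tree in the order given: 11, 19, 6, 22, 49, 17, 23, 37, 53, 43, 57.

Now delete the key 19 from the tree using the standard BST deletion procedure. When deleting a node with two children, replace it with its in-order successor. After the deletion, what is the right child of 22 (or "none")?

Insert 11: tree is empty, so 11 becomes the root.
Insert 19: 19 > 11 → go right. Place as right child of 11.
Insert 6: 6 < 11 → go left. Place as left child of 11.
Insert 22: 22 > 11 → go right; 22 > 19 → go right. Place as right child of 19.
Insert 49: 49 > 11 → go right; 49 > 19 → go right; 49 > 22 → go right. Place as right child of 22.
Insert 17: 17 > 11 → go right; 17 < 19 → go left. Place as left child of 19.
Insert 23: 23 > 11 → go right; 23 > 19 → go right; 23 > 22 → go right; 23 < 49 → go left. Place as left child of 49.
Insert 37: 37 > 11 → go right; 37 > 19 → go right; 37 > 22 → go right; 37 < 49 → go left; 37 > 23 → go right. Place as right child of 23.
Insert 53: 53 > 11 → go right; 53 > 19 → go right; 53 > 22 → go right; 53 > 49 → go right. Place as right child of 49.
Insert 43: 43 > 11 → go right; 43 > 19 → go right; 43 > 22 → go right; 43 < 49 → go left; 43 > 23 → go right; 43 > 37 → go right. Place as right child of 37.
Insert 57: 57 > 11 → go right; 57 > 19 → go right; 57 > 22 → go right; 57 > 49 → go right; 57 > 53 → go right. Place as right child of 53.

Delete 19 (two children — replace with in-order successor).
After deletion, 22's right child: 49.

49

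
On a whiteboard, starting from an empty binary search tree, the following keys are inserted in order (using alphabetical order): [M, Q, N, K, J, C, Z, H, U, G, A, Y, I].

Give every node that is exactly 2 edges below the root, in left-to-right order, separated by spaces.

M: root
Q: right child of M (depth 1)
N: left child of Q (depth 2)
K: left child of M (depth 1)
J: left child of K (depth 2)
C: left child of J (depth 3)
Z: right child of Q (depth 2)
H: right child of C (depth 4)
U: left child of Z (depth 3)
G: left child of H (depth 5)
A: left child of C (depth 4)
Y: right child of U (depth 4)
I: right child of H (depth 5)

J N Z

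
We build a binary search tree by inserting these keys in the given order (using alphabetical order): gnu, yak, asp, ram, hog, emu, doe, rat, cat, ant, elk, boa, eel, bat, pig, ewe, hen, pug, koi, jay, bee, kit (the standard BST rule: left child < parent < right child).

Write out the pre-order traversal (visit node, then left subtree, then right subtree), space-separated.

gnu asp ant emu doe cat boa bat bee elk eel ewe yak ram hog hen pig koi jay kit pug rat

gnu: root
yak: right child of gnu (depth 1)
asp: left child of gnu (depth 1)
ram: left child of yak (depth 2)
hog: left child of ram (depth 3)
emu: right child of asp (depth 2)
doe: left child of emu (depth 3)
rat: right child of ram (depth 3)
cat: left child of doe (depth 4)
ant: left child of asp (depth 2)
elk: right child of doe (depth 4)
boa: left child of cat (depth 5)
eel: left child of elk (depth 5)
bat: left child of boa (depth 6)
pig: right child of hog (depth 4)
ewe: right child of emu (depth 3)
hen: left child of hog (depth 4)
pug: right child of pig (depth 5)
koi: left child of pig (depth 5)
jay: left child of koi (depth 6)
bee: right child of bat (depth 7)
kit: right child of jay (depth 7)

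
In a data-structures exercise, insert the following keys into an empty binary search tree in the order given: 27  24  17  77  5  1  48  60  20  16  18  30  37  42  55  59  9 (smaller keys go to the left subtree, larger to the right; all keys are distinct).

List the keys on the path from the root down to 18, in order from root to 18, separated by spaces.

Resulting structure (node: left, right):
  27: L=24, R=77
  24: L=17, R=–
  17: L=5, R=20
  77: L=48, R=–
  5: L=1, R=16
  1: L=–, R=–
  48: L=30, R=60
  60: L=55, R=–
  20: L=18, R=–
  16: L=9, R=–
  18: L=–, R=–
  30: L=–, R=37
  37: L=–, R=42
  42: L=–, R=–
  55: L=–, R=59
  59: L=–, R=–
  9: L=–, R=–

27 24 17 20 18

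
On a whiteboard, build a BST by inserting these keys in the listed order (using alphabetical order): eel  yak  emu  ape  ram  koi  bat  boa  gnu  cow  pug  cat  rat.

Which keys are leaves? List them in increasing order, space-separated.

cat gnu pug rat

eel: root
yak: right child of eel (depth 1)
emu: left child of yak (depth 2)
ape: left child of eel (depth 1)
ram: right child of emu (depth 3)
koi: left child of ram (depth 4)
bat: right child of ape (depth 2)
boa: right child of bat (depth 3)
gnu: left child of koi (depth 5)
cow: right child of boa (depth 4)
pug: right child of koi (depth 5)
cat: left child of cow (depth 5)
rat: right child of ram (depth 4)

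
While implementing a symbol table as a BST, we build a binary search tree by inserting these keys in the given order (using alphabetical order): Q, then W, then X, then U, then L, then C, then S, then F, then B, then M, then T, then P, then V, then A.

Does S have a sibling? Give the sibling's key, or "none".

V

Insert Q: tree is empty, so Q becomes the root.
Insert W: W > Q → go right. Place as right child of Q.
Insert X: X > Q → go right; X > W → go right. Place as right child of W.
Insert U: U > Q → go right; U < W → go left. Place as left child of W.
Insert L: L < Q → go left. Place as left child of Q.
Insert C: C < Q → go left; C < L → go left. Place as left child of L.
Insert S: S > Q → go right; S < W → go left; S < U → go left. Place as left child of U.
Insert F: F < Q → go left; F < L → go left; F > C → go right. Place as right child of C.
Insert B: B < Q → go left; B < L → go left; B < C → go left. Place as left child of C.
Insert M: M < Q → go left; M > L → go right. Place as right child of L.
Insert T: T > Q → go right; T < W → go left; T < U → go left; T > S → go right. Place as right child of S.
Insert P: P < Q → go left; P > L → go right; P > M → go right. Place as right child of M.
Insert V: V > Q → go right; V < W → go left; V > U → go right. Place as right child of U.
Insert A: A < Q → go left; A < L → go left; A < C → go left; A < B → go left. Place as left child of B.

S's parent is U; the other child of U is V.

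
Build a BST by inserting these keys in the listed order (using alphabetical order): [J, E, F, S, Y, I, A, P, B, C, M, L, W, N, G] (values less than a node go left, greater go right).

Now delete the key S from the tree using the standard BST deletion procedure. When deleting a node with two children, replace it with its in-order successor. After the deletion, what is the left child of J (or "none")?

E

J: root
E: left child of J (depth 1)
F: right child of E (depth 2)
S: right child of J (depth 1)
Y: right child of S (depth 2)
I: right child of F (depth 3)
A: left child of E (depth 2)
P: left child of S (depth 2)
B: right child of A (depth 3)
C: right child of B (depth 4)
M: left child of P (depth 3)
L: left child of M (depth 4)
W: left child of Y (depth 3)
N: right child of M (depth 4)
G: left child of I (depth 4)

Delete S (two children — replace with in-order successor).
After deletion, J's left child: E.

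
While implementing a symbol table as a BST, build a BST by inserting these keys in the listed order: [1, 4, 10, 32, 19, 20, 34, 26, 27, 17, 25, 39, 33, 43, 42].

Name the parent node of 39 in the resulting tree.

34

1: root
4: right child of 1 (depth 1)
10: right child of 4 (depth 2)
32: right child of 10 (depth 3)
19: left child of 32 (depth 4)
20: right child of 19 (depth 5)
34: right child of 32 (depth 4)
26: right child of 20 (depth 6)
27: right child of 26 (depth 7)
17: left child of 19 (depth 5)
25: left child of 26 (depth 7)
39: right child of 34 (depth 5)
33: left child of 34 (depth 5)
43: right child of 39 (depth 6)
42: left child of 43 (depth 7)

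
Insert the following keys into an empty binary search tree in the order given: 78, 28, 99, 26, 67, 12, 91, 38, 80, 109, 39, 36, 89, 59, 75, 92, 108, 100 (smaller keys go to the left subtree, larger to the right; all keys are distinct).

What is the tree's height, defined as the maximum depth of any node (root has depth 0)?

5

78: root
28: left child of 78 (depth 1)
99: right child of 78 (depth 1)
26: left child of 28 (depth 2)
67: right child of 28 (depth 2)
12: left child of 26 (depth 3)
91: left child of 99 (depth 2)
38: left child of 67 (depth 3)
80: left child of 91 (depth 3)
109: right child of 99 (depth 2)
39: right child of 38 (depth 4)
36: left child of 38 (depth 4)
89: right child of 80 (depth 4)
59: right child of 39 (depth 5)
75: right child of 67 (depth 3)
92: right child of 91 (depth 3)
108: left child of 109 (depth 3)
100: left child of 108 (depth 4)

The deepest node is 59 at depth 5.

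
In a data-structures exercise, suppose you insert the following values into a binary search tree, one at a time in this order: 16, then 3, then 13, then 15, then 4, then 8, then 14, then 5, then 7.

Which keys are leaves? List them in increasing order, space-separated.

7 14

Insert 16: tree is empty, so 16 becomes the root.
Insert 3: 3 < 16 → go left. Place as left child of 16.
Insert 13: 13 < 16 → go left; 13 > 3 → go right. Place as right child of 3.
Insert 15: 15 < 16 → go left; 15 > 3 → go right; 15 > 13 → go right. Place as right child of 13.
Insert 4: 4 < 16 → go left; 4 > 3 → go right; 4 < 13 → go left. Place as left child of 13.
Insert 8: 8 < 16 → go left; 8 > 3 → go right; 8 < 13 → go left; 8 > 4 → go right. Place as right child of 4.
Insert 14: 14 < 16 → go left; 14 > 3 → go right; 14 > 13 → go right; 14 < 15 → go left. Place as left child of 15.
Insert 5: 5 < 16 → go left; 5 > 3 → go right; 5 < 13 → go left; 5 > 4 → go right; 5 < 8 → go left. Place as left child of 8.
Insert 7: 7 < 16 → go left; 7 > 3 → go right; 7 < 13 → go left; 7 > 4 → go right; 7 < 8 → go left; 7 > 5 → go right. Place as right child of 5.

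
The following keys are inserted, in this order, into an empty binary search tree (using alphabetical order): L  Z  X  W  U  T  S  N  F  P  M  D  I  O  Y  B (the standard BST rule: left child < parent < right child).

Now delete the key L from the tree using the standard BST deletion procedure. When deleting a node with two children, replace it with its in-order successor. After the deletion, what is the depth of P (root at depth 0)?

8

Insert L: tree is empty, so L becomes the root.
Insert Z: Z > L → go right. Place as right child of L.
Insert X: X > L → go right; X < Z → go left. Place as left child of Z.
Insert W: W > L → go right; W < Z → go left; W < X → go left. Place as left child of X.
Insert U: U > L → go right; U < Z → go left; U < X → go left; U < W → go left. Place as left child of W.
Insert T: T > L → go right; T < Z → go left; T < X → go left; T < W → go left; T < U → go left. Place as left child of U.
Insert S: S > L → go right; S < Z → go left; S < X → go left; S < W → go left; S < U → go left; S < T → go left. Place as left child of T.
Insert N: N > L → go right; N < Z → go left; N < X → go left; N < W → go left; N < U → go left; N < T → go left; N < S → go left. Place as left child of S.
Insert F: F < L → go left. Place as left child of L.
Insert P: P > L → go right; P < Z → go left; P < X → go left; P < W → go left; P < U → go left; P < T → go left; P < S → go left; P > N → go right. Place as right child of N.
Insert M: M > L → go right; M < Z → go left; M < X → go left; M < W → go left; M < U → go left; M < T → go left; M < S → go left; M < N → go left. Place as left child of N.
Insert D: D < L → go left; D < F → go left. Place as left child of F.
Insert I: I < L → go left; I > F → go right. Place as right child of F.
Insert O: O > L → go right; O < Z → go left; O < X → go left; O < W → go left; O < U → go left; O < T → go left; O < S → go left; O > N → go right; O < P → go left. Place as left child of P.
Insert Y: Y > L → go right; Y < Z → go left; Y > X → go right. Place as right child of X.
Insert B: B < L → go left; B < F → go left; B < D → go left. Place as left child of D.

Delete L (two children — replace with in-order successor).
After deletion, path to P: M → Z → X → W → U → T → S → N → P.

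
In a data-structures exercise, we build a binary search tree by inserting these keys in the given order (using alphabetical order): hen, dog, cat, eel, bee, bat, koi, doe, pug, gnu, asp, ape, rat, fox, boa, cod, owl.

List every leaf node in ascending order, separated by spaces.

ape boa cod fox owl rat

hen: root
dog: left child of hen (depth 1)
cat: left child of dog (depth 2)
eel: right child of dog (depth 2)
bee: left child of cat (depth 3)
bat: left child of bee (depth 4)
koi: right child of hen (depth 1)
doe: right child of cat (depth 3)
pug: right child of koi (depth 2)
gnu: right child of eel (depth 3)
asp: left child of bat (depth 5)
ape: left child of asp (depth 6)
rat: right child of pug (depth 3)
fox: left child of gnu (depth 4)
boa: right child of bee (depth 4)
cod: left child of doe (depth 4)
owl: left child of pug (depth 3)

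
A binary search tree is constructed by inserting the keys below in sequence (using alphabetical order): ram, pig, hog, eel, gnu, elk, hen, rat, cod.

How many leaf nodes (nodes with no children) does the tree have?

4

Insert ram: tree is empty, so ram becomes the root.
Insert pig: pig < ram → go left. Place as left child of ram.
Insert hog: hog < ram → go left; hog < pig → go left. Place as left child of pig.
Insert eel: eel < ram → go left; eel < pig → go left; eel < hog → go left. Place as left child of hog.
Insert gnu: gnu < ram → go left; gnu < pig → go left; gnu < hog → go left; gnu > eel → go right. Place as right child of eel.
Insert elk: elk < ram → go left; elk < pig → go left; elk < hog → go left; elk > eel → go right; elk < gnu → go left. Place as left child of gnu.
Insert hen: hen < ram → go left; hen < pig → go left; hen < hog → go left; hen > eel → go right; hen > gnu → go right. Place as right child of gnu.
Insert rat: rat > ram → go right. Place as right child of ram.
Insert cod: cod < ram → go left; cod < pig → go left; cod < hog → go left; cod < eel → go left. Place as left child of eel.

Leaves: cod, elk, hen, rat — 4 in total.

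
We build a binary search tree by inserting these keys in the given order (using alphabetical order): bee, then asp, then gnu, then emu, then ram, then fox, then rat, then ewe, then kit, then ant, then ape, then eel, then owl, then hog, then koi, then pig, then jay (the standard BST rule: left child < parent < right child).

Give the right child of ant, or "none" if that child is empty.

bee: root
asp: left child of bee (depth 1)
gnu: right child of bee (depth 1)
emu: left child of gnu (depth 2)
ram: right child of gnu (depth 2)
fox: right child of emu (depth 3)
rat: right child of ram (depth 3)
ewe: left child of fox (depth 4)
kit: left child of ram (depth 3)
ant: left child of asp (depth 2)
ape: right child of ant (depth 3)
eel: left child of emu (depth 3)
owl: right child of kit (depth 4)
hog: left child of kit (depth 4)
koi: left child of owl (depth 5)
pig: right child of owl (depth 5)
jay: right child of hog (depth 5)

ape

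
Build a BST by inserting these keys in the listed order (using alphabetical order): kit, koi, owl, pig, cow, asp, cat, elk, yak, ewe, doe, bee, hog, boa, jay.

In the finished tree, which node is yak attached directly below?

pig

Resulting structure (node: left, right):
  kit: L=cow, R=koi
  koi: L=–, R=owl
  owl: L=–, R=pig
  pig: L=–, R=yak
  cow: L=asp, R=elk
  asp: L=–, R=cat
  cat: L=bee, R=–
  elk: L=doe, R=ewe
  yak: L=–, R=–
  ewe: L=–, R=hog
  doe: L=–, R=–
  bee: L=–, R=boa
  hog: L=–, R=jay
  boa: L=–, R=–
  jay: L=–, R=–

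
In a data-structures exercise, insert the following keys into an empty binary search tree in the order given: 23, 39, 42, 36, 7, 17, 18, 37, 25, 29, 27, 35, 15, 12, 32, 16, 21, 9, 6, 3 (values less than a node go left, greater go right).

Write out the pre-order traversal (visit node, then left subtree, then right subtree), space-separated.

23: root
39: right child of 23 (depth 1)
42: right child of 39 (depth 2)
36: left child of 39 (depth 2)
7: left child of 23 (depth 1)
17: right child of 7 (depth 2)
18: right child of 17 (depth 3)
37: right child of 36 (depth 3)
25: left child of 36 (depth 3)
29: right child of 25 (depth 4)
27: left child of 29 (depth 5)
35: right child of 29 (depth 5)
15: left child of 17 (depth 3)
12: left child of 15 (depth 4)
32: left child of 35 (depth 6)
16: right child of 15 (depth 4)
21: right child of 18 (depth 4)
9: left child of 12 (depth 5)
6: left child of 7 (depth 2)
3: left child of 6 (depth 3)

23 7 6 3 17 15 12 9 16 18 21 39 36 25 29 27 35 32 37 42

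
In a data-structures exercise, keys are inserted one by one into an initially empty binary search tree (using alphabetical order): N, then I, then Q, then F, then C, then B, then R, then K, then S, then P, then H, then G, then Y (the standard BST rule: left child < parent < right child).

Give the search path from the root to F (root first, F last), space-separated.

N I F

N: root
I: left child of N (depth 1)
Q: right child of N (depth 1)
F: left child of I (depth 2)
C: left child of F (depth 3)
B: left child of C (depth 4)
R: right child of Q (depth 2)
K: right child of I (depth 2)
S: right child of R (depth 3)
P: left child of Q (depth 2)
H: right child of F (depth 3)
G: left child of H (depth 4)
Y: right child of S (depth 4)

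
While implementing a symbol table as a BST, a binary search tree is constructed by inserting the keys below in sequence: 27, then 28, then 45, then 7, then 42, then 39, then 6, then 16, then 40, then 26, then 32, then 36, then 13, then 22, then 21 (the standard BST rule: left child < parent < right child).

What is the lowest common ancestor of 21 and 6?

27: root
28: right child of 27 (depth 1)
45: right child of 28 (depth 2)
7: left child of 27 (depth 1)
42: left child of 45 (depth 3)
39: left child of 42 (depth 4)
6: left child of 7 (depth 2)
16: right child of 7 (depth 2)
40: right child of 39 (depth 5)
26: right child of 16 (depth 3)
32: left child of 39 (depth 5)
36: right child of 32 (depth 6)
13: left child of 16 (depth 3)
22: left child of 26 (depth 4)
21: left child of 22 (depth 5)

Path to 21: 27 → 7 → 16 → 26 → 22 → 21
Path to 6: 27 → 7 → 6
The paths share a prefix ending at 7, then split left and right.

7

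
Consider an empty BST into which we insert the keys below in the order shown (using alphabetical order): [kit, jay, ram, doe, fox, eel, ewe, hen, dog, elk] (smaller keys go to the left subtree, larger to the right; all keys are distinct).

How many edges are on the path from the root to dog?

5

Insert kit: tree is empty, so kit becomes the root.
Insert jay: jay < kit → go left. Place as left child of kit.
Insert ram: ram > kit → go right. Place as right child of kit.
Insert doe: doe < kit → go left; doe < jay → go left. Place as left child of jay.
Insert fox: fox < kit → go left; fox < jay → go left; fox > doe → go right. Place as right child of doe.
Insert eel: eel < kit → go left; eel < jay → go left; eel > doe → go right; eel < fox → go left. Place as left child of fox.
Insert ewe: ewe < kit → go left; ewe < jay → go left; ewe > doe → go right; ewe < fox → go left; ewe > eel → go right. Place as right child of eel.
Insert hen: hen < kit → go left; hen < jay → go left; hen > doe → go right; hen > fox → go right. Place as right child of fox.
Insert dog: dog < kit → go left; dog < jay → go left; dog > doe → go right; dog < fox → go left; dog < eel → go left. Place as left child of eel.
Insert elk: elk < kit → go left; elk < jay → go left; elk > doe → go right; elk < fox → go left; elk > eel → go right; elk < ewe → go left. Place as left child of ewe.

Path to dog: kit → jay → doe → fox → eel → dog, which is 5 edges.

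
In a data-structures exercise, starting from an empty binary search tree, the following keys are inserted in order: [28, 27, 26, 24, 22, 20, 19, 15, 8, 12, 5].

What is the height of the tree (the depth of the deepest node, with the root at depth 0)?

9

Resulting structure (node: left, right):
  28: L=27, R=–
  27: L=26, R=–
  26: L=24, R=–
  24: L=22, R=–
  22: L=20, R=–
  20: L=19, R=–
  19: L=15, R=–
  15: L=8, R=–
  8: L=5, R=12
  12: L=–, R=–
  5: L=–, R=–

The deepest node is 12 at depth 9.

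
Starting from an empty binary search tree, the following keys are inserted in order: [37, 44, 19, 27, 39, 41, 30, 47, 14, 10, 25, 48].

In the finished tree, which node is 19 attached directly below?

Insert 37: tree is empty, so 37 becomes the root.
Insert 44: 44 > 37 → go right. Place as right child of 37.
Insert 19: 19 < 37 → go left. Place as left child of 37.
Insert 27: 27 < 37 → go left; 27 > 19 → go right. Place as right child of 19.
Insert 39: 39 > 37 → go right; 39 < 44 → go left. Place as left child of 44.
Insert 41: 41 > 37 → go right; 41 < 44 → go left; 41 > 39 → go right. Place as right child of 39.
Insert 30: 30 < 37 → go left; 30 > 19 → go right; 30 > 27 → go right. Place as right child of 27.
Insert 47: 47 > 37 → go right; 47 > 44 → go right. Place as right child of 44.
Insert 14: 14 < 37 → go left; 14 < 19 → go left. Place as left child of 19.
Insert 10: 10 < 37 → go left; 10 < 19 → go left; 10 < 14 → go left. Place as left child of 14.
Insert 25: 25 < 37 → go left; 25 > 19 → go right; 25 < 27 → go left. Place as left child of 27.
Insert 48: 48 > 37 → go right; 48 > 44 → go right; 48 > 47 → go right. Place as right child of 47.

37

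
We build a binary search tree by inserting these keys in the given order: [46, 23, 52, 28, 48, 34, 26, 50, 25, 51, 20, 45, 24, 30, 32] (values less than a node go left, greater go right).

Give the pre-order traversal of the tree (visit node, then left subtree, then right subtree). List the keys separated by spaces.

46 23 20 28 26 25 24 34 30 32 45 52 48 50 51

Resulting structure (node: left, right):
  46: L=23, R=52
  23: L=20, R=28
  52: L=48, R=–
  28: L=26, R=34
  48: L=–, R=50
  34: L=30, R=45
  26: L=25, R=–
  50: L=–, R=51
  25: L=24, R=–
  51: L=–, R=–
  20: L=–, R=–
  45: L=–, R=–
  24: L=–, R=–
  30: L=–, R=32
  32: L=–, R=–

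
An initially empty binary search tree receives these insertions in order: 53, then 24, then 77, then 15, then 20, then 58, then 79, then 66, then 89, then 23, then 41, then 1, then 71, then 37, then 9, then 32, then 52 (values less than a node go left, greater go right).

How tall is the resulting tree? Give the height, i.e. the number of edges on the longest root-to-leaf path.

Insert 53: tree is empty, so 53 becomes the root.
Insert 24: 24 < 53 → go left. Place as left child of 53.
Insert 77: 77 > 53 → go right. Place as right child of 53.
Insert 15: 15 < 53 → go left; 15 < 24 → go left. Place as left child of 24.
Insert 20: 20 < 53 → go left; 20 < 24 → go left; 20 > 15 → go right. Place as right child of 15.
Insert 58: 58 > 53 → go right; 58 < 77 → go left. Place as left child of 77.
Insert 79: 79 > 53 → go right; 79 > 77 → go right. Place as right child of 77.
Insert 66: 66 > 53 → go right; 66 < 77 → go left; 66 > 58 → go right. Place as right child of 58.
Insert 89: 89 > 53 → go right; 89 > 77 → go right; 89 > 79 → go right. Place as right child of 79.
Insert 23: 23 < 53 → go left; 23 < 24 → go left; 23 > 15 → go right; 23 > 20 → go right. Place as right child of 20.
Insert 41: 41 < 53 → go left; 41 > 24 → go right. Place as right child of 24.
Insert 1: 1 < 53 → go left; 1 < 24 → go left; 1 < 15 → go left. Place as left child of 15.
Insert 71: 71 > 53 → go right; 71 < 77 → go left; 71 > 58 → go right; 71 > 66 → go right. Place as right child of 66.
Insert 37: 37 < 53 → go left; 37 > 24 → go right; 37 < 41 → go left. Place as left child of 41.
Insert 9: 9 < 53 → go left; 9 < 24 → go left; 9 < 15 → go left; 9 > 1 → go right. Place as right child of 1.
Insert 32: 32 < 53 → go left; 32 > 24 → go right; 32 < 41 → go left; 32 < 37 → go left. Place as left child of 37.
Insert 52: 52 < 53 → go left; 52 > 24 → go right; 52 > 41 → go right. Place as right child of 41.

The deepest node is 23 at depth 4.

4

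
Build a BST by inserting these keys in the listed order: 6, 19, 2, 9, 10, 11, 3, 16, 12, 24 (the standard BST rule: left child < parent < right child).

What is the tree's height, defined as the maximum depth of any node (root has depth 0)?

6

6: root
19: right child of 6 (depth 1)
2: left child of 6 (depth 1)
9: left child of 19 (depth 2)
10: right child of 9 (depth 3)
11: right child of 10 (depth 4)
3: right child of 2 (depth 2)
16: right child of 11 (depth 5)
12: left child of 16 (depth 6)
24: right child of 19 (depth 2)

The deepest node is 12 at depth 6.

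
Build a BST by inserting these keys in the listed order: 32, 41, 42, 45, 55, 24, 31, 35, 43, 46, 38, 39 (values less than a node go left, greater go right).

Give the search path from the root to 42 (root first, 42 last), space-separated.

32 41 42

Insert 32: tree is empty, so 32 becomes the root.
Insert 41: 41 > 32 → go right. Place as right child of 32.
Insert 42: 42 > 32 → go right; 42 > 41 → go right. Place as right child of 41.
Insert 45: 45 > 32 → go right; 45 > 41 → go right; 45 > 42 → go right. Place as right child of 42.
Insert 55: 55 > 32 → go right; 55 > 41 → go right; 55 > 42 → go right; 55 > 45 → go right. Place as right child of 45.
Insert 24: 24 < 32 → go left. Place as left child of 32.
Insert 31: 31 < 32 → go left; 31 > 24 → go right. Place as right child of 24.
Insert 35: 35 > 32 → go right; 35 < 41 → go left. Place as left child of 41.
Insert 43: 43 > 32 → go right; 43 > 41 → go right; 43 > 42 → go right; 43 < 45 → go left. Place as left child of 45.
Insert 46: 46 > 32 → go right; 46 > 41 → go right; 46 > 42 → go right; 46 > 45 → go right; 46 < 55 → go left. Place as left child of 55.
Insert 38: 38 > 32 → go right; 38 < 41 → go left; 38 > 35 → go right. Place as right child of 35.
Insert 39: 39 > 32 → go right; 39 < 41 → go left; 39 > 35 → go right; 39 > 38 → go right. Place as right child of 38.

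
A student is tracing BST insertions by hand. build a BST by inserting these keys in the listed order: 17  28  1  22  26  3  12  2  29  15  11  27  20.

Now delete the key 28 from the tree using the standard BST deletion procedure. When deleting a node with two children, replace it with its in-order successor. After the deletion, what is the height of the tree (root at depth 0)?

4

Insert 17: tree is empty, so 17 becomes the root.
Insert 28: 28 > 17 → go right. Place as right child of 17.
Insert 1: 1 < 17 → go left. Place as left child of 17.
Insert 22: 22 > 17 → go right; 22 < 28 → go left. Place as left child of 28.
Insert 26: 26 > 17 → go right; 26 < 28 → go left; 26 > 22 → go right. Place as right child of 22.
Insert 3: 3 < 17 → go left; 3 > 1 → go right. Place as right child of 1.
Insert 12: 12 < 17 → go left; 12 > 1 → go right; 12 > 3 → go right. Place as right child of 3.
Insert 2: 2 < 17 → go left; 2 > 1 → go right; 2 < 3 → go left. Place as left child of 3.
Insert 29: 29 > 17 → go right; 29 > 28 → go right. Place as right child of 28.
Insert 15: 15 < 17 → go left; 15 > 1 → go right; 15 > 3 → go right; 15 > 12 → go right. Place as right child of 12.
Insert 11: 11 < 17 → go left; 11 > 1 → go right; 11 > 3 → go right; 11 < 12 → go left. Place as left child of 12.
Insert 27: 27 > 17 → go right; 27 < 28 → go left; 27 > 22 → go right; 27 > 26 → go right. Place as right child of 26.
Insert 20: 20 > 17 → go right; 20 < 28 → go left; 20 < 22 → go left. Place as left child of 22.

Delete 28 (two children — replace with in-order successor).
After deletion, deepest node is 15 at depth 4.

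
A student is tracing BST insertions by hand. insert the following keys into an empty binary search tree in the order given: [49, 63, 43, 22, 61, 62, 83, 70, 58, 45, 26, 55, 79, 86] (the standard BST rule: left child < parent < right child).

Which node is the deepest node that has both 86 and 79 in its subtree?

Resulting structure (node: left, right):
  49: L=43, R=63
  63: L=61, R=83
  43: L=22, R=45
  22: L=–, R=26
  61: L=58, R=62
  62: L=–, R=–
  83: L=70, R=86
  70: L=–, R=79
  58: L=55, R=–
  45: L=–, R=–
  26: L=–, R=–
  55: L=–, R=–
  79: L=–, R=–
  86: L=–, R=–

Path to 86: 49 → 63 → 83 → 86
Path to 79: 49 → 63 → 83 → 70 → 79
The paths share a prefix ending at 83, then split left and right.

83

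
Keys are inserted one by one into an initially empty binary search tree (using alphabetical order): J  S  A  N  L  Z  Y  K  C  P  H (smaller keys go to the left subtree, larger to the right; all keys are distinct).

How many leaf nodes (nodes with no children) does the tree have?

4

Resulting structure (node: left, right):
  J: L=A, R=S
  S: L=N, R=Z
  A: L=–, R=C
  N: L=L, R=P
  L: L=K, R=–
  Z: L=Y, R=–
  Y: L=–, R=–
  K: L=–, R=–
  C: L=–, R=H
  P: L=–, R=–
  H: L=–, R=–

Leaves: H, K, P, Y — 4 in total.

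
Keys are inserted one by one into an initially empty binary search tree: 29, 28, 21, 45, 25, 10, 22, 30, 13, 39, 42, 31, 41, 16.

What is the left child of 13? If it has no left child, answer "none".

none

Insert 29: tree is empty, so 29 becomes the root.
Insert 28: 28 < 29 → go left. Place as left child of 29.
Insert 21: 21 < 29 → go left; 21 < 28 → go left. Place as left child of 28.
Insert 45: 45 > 29 → go right. Place as right child of 29.
Insert 25: 25 < 29 → go left; 25 < 28 → go left; 25 > 21 → go right. Place as right child of 21.
Insert 10: 10 < 29 → go left; 10 < 28 → go left; 10 < 21 → go left. Place as left child of 21.
Insert 22: 22 < 29 → go left; 22 < 28 → go left; 22 > 21 → go right; 22 < 25 → go left. Place as left child of 25.
Insert 30: 30 > 29 → go right; 30 < 45 → go left. Place as left child of 45.
Insert 13: 13 < 29 → go left; 13 < 28 → go left; 13 < 21 → go left; 13 > 10 → go right. Place as right child of 10.
Insert 39: 39 > 29 → go right; 39 < 45 → go left; 39 > 30 → go right. Place as right child of 30.
Insert 42: 42 > 29 → go right; 42 < 45 → go left; 42 > 30 → go right; 42 > 39 → go right. Place as right child of 39.
Insert 31: 31 > 29 → go right; 31 < 45 → go left; 31 > 30 → go right; 31 < 39 → go left. Place as left child of 39.
Insert 41: 41 > 29 → go right; 41 < 45 → go left; 41 > 30 → go right; 41 > 39 → go right; 41 < 42 → go left. Place as left child of 42.
Insert 16: 16 < 29 → go left; 16 < 28 → go left; 16 < 21 → go left; 16 > 10 → go right; 16 > 13 → go right. Place as right child of 13.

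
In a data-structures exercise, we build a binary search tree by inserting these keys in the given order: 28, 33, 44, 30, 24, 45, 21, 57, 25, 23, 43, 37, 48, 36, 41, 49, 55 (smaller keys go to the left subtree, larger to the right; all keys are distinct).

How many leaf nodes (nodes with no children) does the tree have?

6

Insert 28: tree is empty, so 28 becomes the root.
Insert 33: 33 > 28 → go right. Place as right child of 28.
Insert 44: 44 > 28 → go right; 44 > 33 → go right. Place as right child of 33.
Insert 30: 30 > 28 → go right; 30 < 33 → go left. Place as left child of 33.
Insert 24: 24 < 28 → go left. Place as left child of 28.
Insert 45: 45 > 28 → go right; 45 > 33 → go right; 45 > 44 → go right. Place as right child of 44.
Insert 21: 21 < 28 → go left; 21 < 24 → go left. Place as left child of 24.
Insert 57: 57 > 28 → go right; 57 > 33 → go right; 57 > 44 → go right; 57 > 45 → go right. Place as right child of 45.
Insert 25: 25 < 28 → go left; 25 > 24 → go right. Place as right child of 24.
Insert 23: 23 < 28 → go left; 23 < 24 → go left; 23 > 21 → go right. Place as right child of 21.
Insert 43: 43 > 28 → go right; 43 > 33 → go right; 43 < 44 → go left. Place as left child of 44.
Insert 37: 37 > 28 → go right; 37 > 33 → go right; 37 < 44 → go left; 37 < 43 → go left. Place as left child of 43.
Insert 48: 48 > 28 → go right; 48 > 33 → go right; 48 > 44 → go right; 48 > 45 → go right; 48 < 57 → go left. Place as left child of 57.
Insert 36: 36 > 28 → go right; 36 > 33 → go right; 36 < 44 → go left; 36 < 43 → go left; 36 < 37 → go left. Place as left child of 37.
Insert 41: 41 > 28 → go right; 41 > 33 → go right; 41 < 44 → go left; 41 < 43 → go left; 41 > 37 → go right. Place as right child of 37.
Insert 49: 49 > 28 → go right; 49 > 33 → go right; 49 > 44 → go right; 49 > 45 → go right; 49 < 57 → go left; 49 > 48 → go right. Place as right child of 48.
Insert 55: 55 > 28 → go right; 55 > 33 → go right; 55 > 44 → go right; 55 > 45 → go right; 55 < 57 → go left; 55 > 48 → go right; 55 > 49 → go right. Place as right child of 49.

Leaves: 23, 25, 30, 36, 41, 55 — 6 in total.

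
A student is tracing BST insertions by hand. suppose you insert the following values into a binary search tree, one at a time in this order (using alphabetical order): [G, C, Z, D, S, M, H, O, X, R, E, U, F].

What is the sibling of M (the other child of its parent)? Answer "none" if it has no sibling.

X

Resulting structure (node: left, right):
  G: L=C, R=Z
  C: L=–, R=D
  Z: L=S, R=–
  D: L=–, R=E
  S: L=M, R=X
  M: L=H, R=O
  H: L=–, R=–
  O: L=–, R=R
  X: L=U, R=–
  R: L=–, R=–
  E: L=–, R=F
  U: L=–, R=–
  F: L=–, R=–

M's parent is S; the other child of S is X.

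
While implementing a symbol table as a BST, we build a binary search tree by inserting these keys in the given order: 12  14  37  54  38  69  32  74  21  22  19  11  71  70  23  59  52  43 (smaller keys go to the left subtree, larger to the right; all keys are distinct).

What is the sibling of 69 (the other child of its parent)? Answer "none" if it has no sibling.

Resulting structure (node: left, right):
  12: L=11, R=14
  14: L=–, R=37
  37: L=32, R=54
  54: L=38, R=69
  38: L=–, R=52
  69: L=59, R=74
  32: L=21, R=–
  74: L=71, R=–
  21: L=19, R=22
  22: L=–, R=23
  19: L=–, R=–
  11: L=–, R=–
  71: L=70, R=–
  70: L=–, R=–
  23: L=–, R=–
  59: L=–, R=–
  52: L=43, R=–
  43: L=–, R=–

69's parent is 54; the other child of 54 is 38.

38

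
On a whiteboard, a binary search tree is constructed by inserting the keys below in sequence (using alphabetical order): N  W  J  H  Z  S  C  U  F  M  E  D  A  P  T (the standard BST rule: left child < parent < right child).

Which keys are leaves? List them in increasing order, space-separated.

Insert N: tree is empty, so N becomes the root.
Insert W: W > N → go right. Place as right child of N.
Insert J: J < N → go left. Place as left child of N.
Insert H: H < N → go left; H < J → go left. Place as left child of J.
Insert Z: Z > N → go right; Z > W → go right. Place as right child of W.
Insert S: S > N → go right; S < W → go left. Place as left child of W.
Insert C: C < N → go left; C < J → go left; C < H → go left. Place as left child of H.
Insert U: U > N → go right; U < W → go left; U > S → go right. Place as right child of S.
Insert F: F < N → go left; F < J → go left; F < H → go left; F > C → go right. Place as right child of C.
Insert M: M < N → go left; M > J → go right. Place as right child of J.
Insert E: E < N → go left; E < J → go left; E < H → go left; E > C → go right; E < F → go left. Place as left child of F.
Insert D: D < N → go left; D < J → go left; D < H → go left; D > C → go right; D < F → go left; D < E → go left. Place as left child of E.
Insert A: A < N → go left; A < J → go left; A < H → go left; A < C → go left. Place as left child of C.
Insert P: P > N → go right; P < W → go left; P < S → go left. Place as left child of S.
Insert T: T > N → go right; T < W → go left; T > S → go right; T < U → go left. Place as left child of U.

A D M P T Z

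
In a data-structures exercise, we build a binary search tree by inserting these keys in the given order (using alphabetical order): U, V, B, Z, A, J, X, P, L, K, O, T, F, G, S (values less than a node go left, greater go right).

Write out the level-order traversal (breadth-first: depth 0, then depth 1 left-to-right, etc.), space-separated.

U B V A J Z F P X G L T K O S

U: root
V: right child of U (depth 1)
B: left child of U (depth 1)
Z: right child of V (depth 2)
A: left child of B (depth 2)
J: right child of B (depth 2)
X: left child of Z (depth 3)
P: right child of J (depth 3)
L: left child of P (depth 4)
K: left child of L (depth 5)
O: right child of L (depth 5)
T: right child of P (depth 4)
F: left child of J (depth 3)
G: right child of F (depth 4)
S: left child of T (depth 5)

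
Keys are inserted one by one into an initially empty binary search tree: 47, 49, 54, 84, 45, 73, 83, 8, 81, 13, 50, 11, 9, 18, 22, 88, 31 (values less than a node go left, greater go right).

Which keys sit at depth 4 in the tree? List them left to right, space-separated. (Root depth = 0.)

47: root
49: right child of 47 (depth 1)
54: right child of 49 (depth 2)
84: right child of 54 (depth 3)
45: left child of 47 (depth 1)
73: left child of 84 (depth 4)
83: right child of 73 (depth 5)
8: left child of 45 (depth 2)
81: left child of 83 (depth 6)
13: right child of 8 (depth 3)
50: left child of 54 (depth 3)
11: left child of 13 (depth 4)
9: left child of 11 (depth 5)
18: right child of 13 (depth 4)
22: right child of 18 (depth 5)
88: right child of 84 (depth 4)
31: right child of 22 (depth 6)

11 18 73 88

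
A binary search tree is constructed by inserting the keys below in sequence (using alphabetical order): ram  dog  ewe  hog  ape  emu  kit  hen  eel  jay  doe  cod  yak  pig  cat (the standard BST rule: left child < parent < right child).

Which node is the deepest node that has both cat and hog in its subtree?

Resulting structure (node: left, right):
  ram: L=dog, R=yak
  dog: L=ape, R=ewe
  ewe: L=emu, R=hog
  hog: L=hen, R=kit
  ape: L=–, R=doe
  emu: L=eel, R=–
  kit: L=jay, R=pig
  hen: L=–, R=–
  eel: L=–, R=–
  jay: L=–, R=–
  doe: L=cod, R=–
  cod: L=cat, R=–
  yak: L=–, R=–
  pig: L=–, R=–
  cat: L=–, R=–

Path to cat: ram → dog → ape → doe → cod → cat
Path to hog: ram → dog → ewe → hog
The paths share a prefix ending at dog, then split left and right.

dog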